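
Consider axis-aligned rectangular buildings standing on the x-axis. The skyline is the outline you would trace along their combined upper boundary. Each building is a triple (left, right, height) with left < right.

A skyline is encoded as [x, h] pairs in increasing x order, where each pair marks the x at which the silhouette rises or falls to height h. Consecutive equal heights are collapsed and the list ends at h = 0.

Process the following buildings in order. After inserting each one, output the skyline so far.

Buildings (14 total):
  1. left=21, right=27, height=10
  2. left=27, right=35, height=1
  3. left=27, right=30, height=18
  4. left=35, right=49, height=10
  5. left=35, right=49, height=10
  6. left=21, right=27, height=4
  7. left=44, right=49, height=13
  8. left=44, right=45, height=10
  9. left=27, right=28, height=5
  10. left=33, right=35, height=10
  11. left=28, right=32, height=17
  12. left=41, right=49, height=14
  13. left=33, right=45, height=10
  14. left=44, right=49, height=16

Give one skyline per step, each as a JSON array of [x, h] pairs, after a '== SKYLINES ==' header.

== SKYLINES ==
[[21,10],[27,0]]
[[21,10],[27,1],[35,0]]
[[21,10],[27,18],[30,1],[35,0]]
[[21,10],[27,18],[30,1],[35,10],[49,0]]
[[21,10],[27,18],[30,1],[35,10],[49,0]]
[[21,10],[27,18],[30,1],[35,10],[49,0]]
[[21,10],[27,18],[30,1],[35,10],[44,13],[49,0]]
[[21,10],[27,18],[30,1],[35,10],[44,13],[49,0]]
[[21,10],[27,18],[30,1],[35,10],[44,13],[49,0]]
[[21,10],[27,18],[30,1],[33,10],[44,13],[49,0]]
[[21,10],[27,18],[30,17],[32,1],[33,10],[44,13],[49,0]]
[[21,10],[27,18],[30,17],[32,1],[33,10],[41,14],[49,0]]
[[21,10],[27,18],[30,17],[32,1],[33,10],[41,14],[49,0]]
[[21,10],[27,18],[30,17],[32,1],[33,10],[41,14],[44,16],[49,0]]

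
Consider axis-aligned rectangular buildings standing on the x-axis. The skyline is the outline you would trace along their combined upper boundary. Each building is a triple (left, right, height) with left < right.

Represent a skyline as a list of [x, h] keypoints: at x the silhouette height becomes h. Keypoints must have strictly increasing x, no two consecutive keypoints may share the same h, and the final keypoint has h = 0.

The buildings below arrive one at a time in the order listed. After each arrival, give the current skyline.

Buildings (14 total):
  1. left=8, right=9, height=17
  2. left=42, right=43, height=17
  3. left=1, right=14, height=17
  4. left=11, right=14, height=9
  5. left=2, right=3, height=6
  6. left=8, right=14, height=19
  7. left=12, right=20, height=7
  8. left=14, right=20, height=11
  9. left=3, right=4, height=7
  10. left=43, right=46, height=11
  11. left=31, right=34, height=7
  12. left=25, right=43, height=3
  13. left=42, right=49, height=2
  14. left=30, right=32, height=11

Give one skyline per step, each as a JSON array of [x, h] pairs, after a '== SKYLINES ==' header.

== SKYLINES ==
[[8,17],[9,0]]
[[8,17],[9,0],[42,17],[43,0]]
[[1,17],[14,0],[42,17],[43,0]]
[[1,17],[14,0],[42,17],[43,0]]
[[1,17],[14,0],[42,17],[43,0]]
[[1,17],[8,19],[14,0],[42,17],[43,0]]
[[1,17],[8,19],[14,7],[20,0],[42,17],[43,0]]
[[1,17],[8,19],[14,11],[20,0],[42,17],[43,0]]
[[1,17],[8,19],[14,11],[20,0],[42,17],[43,0]]
[[1,17],[8,19],[14,11],[20,0],[42,17],[43,11],[46,0]]
[[1,17],[8,19],[14,11],[20,0],[31,7],[34,0],[42,17],[43,11],[46,0]]
[[1,17],[8,19],[14,11],[20,0],[25,3],[31,7],[34,3],[42,17],[43,11],[46,0]]
[[1,17],[8,19],[14,11],[20,0],[25,3],[31,7],[34,3],[42,17],[43,11],[46,2],[49,0]]
[[1,17],[8,19],[14,11],[20,0],[25,3],[30,11],[32,7],[34,3],[42,17],[43,11],[46,2],[49,0]]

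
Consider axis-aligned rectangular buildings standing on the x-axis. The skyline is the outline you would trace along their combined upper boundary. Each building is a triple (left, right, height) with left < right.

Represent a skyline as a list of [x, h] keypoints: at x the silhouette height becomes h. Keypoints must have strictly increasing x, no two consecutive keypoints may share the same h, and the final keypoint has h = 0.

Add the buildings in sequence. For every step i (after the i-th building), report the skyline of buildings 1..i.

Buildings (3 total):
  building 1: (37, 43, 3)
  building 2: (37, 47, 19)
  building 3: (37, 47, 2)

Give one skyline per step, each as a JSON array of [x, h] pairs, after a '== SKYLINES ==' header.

== SKYLINES ==
[[37,3],[43,0]]
[[37,19],[47,0]]
[[37,19],[47,0]]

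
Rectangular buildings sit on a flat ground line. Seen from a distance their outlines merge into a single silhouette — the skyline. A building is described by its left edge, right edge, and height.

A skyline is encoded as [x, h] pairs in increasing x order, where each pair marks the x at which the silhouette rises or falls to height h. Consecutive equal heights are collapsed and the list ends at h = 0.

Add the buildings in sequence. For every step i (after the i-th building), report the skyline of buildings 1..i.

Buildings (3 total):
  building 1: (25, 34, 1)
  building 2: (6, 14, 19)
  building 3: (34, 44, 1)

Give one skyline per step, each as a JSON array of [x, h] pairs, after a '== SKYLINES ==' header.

== SKYLINES ==
[[25,1],[34,0]]
[[6,19],[14,0],[25,1],[34,0]]
[[6,19],[14,0],[25,1],[44,0]]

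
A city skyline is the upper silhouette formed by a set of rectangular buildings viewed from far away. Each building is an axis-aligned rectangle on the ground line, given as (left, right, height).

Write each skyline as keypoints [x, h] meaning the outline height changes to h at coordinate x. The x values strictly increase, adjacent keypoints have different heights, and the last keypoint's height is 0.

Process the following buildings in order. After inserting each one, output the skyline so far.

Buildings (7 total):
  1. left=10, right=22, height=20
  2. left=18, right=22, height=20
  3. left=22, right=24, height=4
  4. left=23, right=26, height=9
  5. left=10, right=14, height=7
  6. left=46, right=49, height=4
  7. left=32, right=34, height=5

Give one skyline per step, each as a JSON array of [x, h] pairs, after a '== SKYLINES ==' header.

== SKYLINES ==
[[10,20],[22,0]]
[[10,20],[22,0]]
[[10,20],[22,4],[24,0]]
[[10,20],[22,4],[23,9],[26,0]]
[[10,20],[22,4],[23,9],[26,0]]
[[10,20],[22,4],[23,9],[26,0],[46,4],[49,0]]
[[10,20],[22,4],[23,9],[26,0],[32,5],[34,0],[46,4],[49,0]]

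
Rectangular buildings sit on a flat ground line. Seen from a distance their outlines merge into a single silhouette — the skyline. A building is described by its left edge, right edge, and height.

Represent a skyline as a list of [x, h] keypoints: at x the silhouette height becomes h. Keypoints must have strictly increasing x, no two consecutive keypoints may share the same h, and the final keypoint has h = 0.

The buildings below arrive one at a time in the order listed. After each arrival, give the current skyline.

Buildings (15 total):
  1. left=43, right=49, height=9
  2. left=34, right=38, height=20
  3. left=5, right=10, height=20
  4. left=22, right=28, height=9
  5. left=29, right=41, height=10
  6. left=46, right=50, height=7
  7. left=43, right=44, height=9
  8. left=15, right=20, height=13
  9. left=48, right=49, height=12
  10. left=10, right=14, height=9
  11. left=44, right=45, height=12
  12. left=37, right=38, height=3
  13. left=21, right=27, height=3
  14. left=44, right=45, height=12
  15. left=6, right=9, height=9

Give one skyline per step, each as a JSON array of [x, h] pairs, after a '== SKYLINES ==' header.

== SKYLINES ==
[[43,9],[49,0]]
[[34,20],[38,0],[43,9],[49,0]]
[[5,20],[10,0],[34,20],[38,0],[43,9],[49,0]]
[[5,20],[10,0],[22,9],[28,0],[34,20],[38,0],[43,9],[49,0]]
[[5,20],[10,0],[22,9],[28,0],[29,10],[34,20],[38,10],[41,0],[43,9],[49,0]]
[[5,20],[10,0],[22,9],[28,0],[29,10],[34,20],[38,10],[41,0],[43,9],[49,7],[50,0]]
[[5,20],[10,0],[22,9],[28,0],[29,10],[34,20],[38,10],[41,0],[43,9],[49,7],[50,0]]
[[5,20],[10,0],[15,13],[20,0],[22,9],[28,0],[29,10],[34,20],[38,10],[41,0],[43,9],[49,7],[50,0]]
[[5,20],[10,0],[15,13],[20,0],[22,9],[28,0],[29,10],[34,20],[38,10],[41,0],[43,9],[48,12],[49,7],[50,0]]
[[5,20],[10,9],[14,0],[15,13],[20,0],[22,9],[28,0],[29,10],[34,20],[38,10],[41,0],[43,9],[48,12],[49,7],[50,0]]
[[5,20],[10,9],[14,0],[15,13],[20,0],[22,9],[28,0],[29,10],[34,20],[38,10],[41,0],[43,9],[44,12],[45,9],[48,12],[49,7],[50,0]]
[[5,20],[10,9],[14,0],[15,13],[20,0],[22,9],[28,0],[29,10],[34,20],[38,10],[41,0],[43,9],[44,12],[45,9],[48,12],[49,7],[50,0]]
[[5,20],[10,9],[14,0],[15,13],[20,0],[21,3],[22,9],[28,0],[29,10],[34,20],[38,10],[41,0],[43,9],[44,12],[45,9],[48,12],[49,7],[50,0]]
[[5,20],[10,9],[14,0],[15,13],[20,0],[21,3],[22,9],[28,0],[29,10],[34,20],[38,10],[41,0],[43,9],[44,12],[45,9],[48,12],[49,7],[50,0]]
[[5,20],[10,9],[14,0],[15,13],[20,0],[21,3],[22,9],[28,0],[29,10],[34,20],[38,10],[41,0],[43,9],[44,12],[45,9],[48,12],[49,7],[50,0]]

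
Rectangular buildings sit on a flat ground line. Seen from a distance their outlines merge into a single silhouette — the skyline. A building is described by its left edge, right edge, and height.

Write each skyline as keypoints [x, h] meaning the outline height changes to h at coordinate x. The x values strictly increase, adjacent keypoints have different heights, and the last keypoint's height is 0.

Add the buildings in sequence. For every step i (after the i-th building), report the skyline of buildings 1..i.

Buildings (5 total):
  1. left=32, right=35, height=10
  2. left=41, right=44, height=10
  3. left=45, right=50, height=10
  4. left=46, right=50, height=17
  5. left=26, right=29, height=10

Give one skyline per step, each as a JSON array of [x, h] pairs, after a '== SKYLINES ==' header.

== SKYLINES ==
[[32,10],[35,0]]
[[32,10],[35,0],[41,10],[44,0]]
[[32,10],[35,0],[41,10],[44,0],[45,10],[50,0]]
[[32,10],[35,0],[41,10],[44,0],[45,10],[46,17],[50,0]]
[[26,10],[29,0],[32,10],[35,0],[41,10],[44,0],[45,10],[46,17],[50,0]]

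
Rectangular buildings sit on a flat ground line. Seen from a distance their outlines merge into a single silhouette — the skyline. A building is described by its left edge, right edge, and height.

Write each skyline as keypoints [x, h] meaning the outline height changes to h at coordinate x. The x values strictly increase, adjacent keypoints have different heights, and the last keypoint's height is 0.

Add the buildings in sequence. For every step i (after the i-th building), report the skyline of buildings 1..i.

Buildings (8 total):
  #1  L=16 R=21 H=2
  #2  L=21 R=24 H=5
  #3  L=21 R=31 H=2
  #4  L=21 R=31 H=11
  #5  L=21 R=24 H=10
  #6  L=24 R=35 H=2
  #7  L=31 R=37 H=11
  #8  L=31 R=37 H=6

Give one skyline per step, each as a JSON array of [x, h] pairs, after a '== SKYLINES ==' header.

== SKYLINES ==
[[16,2],[21,0]]
[[16,2],[21,5],[24,0]]
[[16,2],[21,5],[24,2],[31,0]]
[[16,2],[21,11],[31,0]]
[[16,2],[21,11],[31,0]]
[[16,2],[21,11],[31,2],[35,0]]
[[16,2],[21,11],[37,0]]
[[16,2],[21,11],[37,0]]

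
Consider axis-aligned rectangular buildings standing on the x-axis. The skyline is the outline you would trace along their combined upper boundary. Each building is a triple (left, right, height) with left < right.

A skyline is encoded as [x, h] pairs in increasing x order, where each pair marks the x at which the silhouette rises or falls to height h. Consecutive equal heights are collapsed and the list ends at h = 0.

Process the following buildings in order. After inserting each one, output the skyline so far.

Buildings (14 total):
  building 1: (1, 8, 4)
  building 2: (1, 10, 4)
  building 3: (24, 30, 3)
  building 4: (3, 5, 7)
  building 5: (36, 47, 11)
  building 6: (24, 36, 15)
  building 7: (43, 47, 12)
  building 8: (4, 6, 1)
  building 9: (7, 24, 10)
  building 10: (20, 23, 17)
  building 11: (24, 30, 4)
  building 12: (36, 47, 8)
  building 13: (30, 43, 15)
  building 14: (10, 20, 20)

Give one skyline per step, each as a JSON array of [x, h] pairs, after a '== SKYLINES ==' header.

== SKYLINES ==
[[1,4],[8,0]]
[[1,4],[10,0]]
[[1,4],[10,0],[24,3],[30,0]]
[[1,4],[3,7],[5,4],[10,0],[24,3],[30,0]]
[[1,4],[3,7],[5,4],[10,0],[24,3],[30,0],[36,11],[47,0]]
[[1,4],[3,7],[5,4],[10,0],[24,15],[36,11],[47,0]]
[[1,4],[3,7],[5,4],[10,0],[24,15],[36,11],[43,12],[47,0]]
[[1,4],[3,7],[5,4],[10,0],[24,15],[36,11],[43,12],[47,0]]
[[1,4],[3,7],[5,4],[7,10],[24,15],[36,11],[43,12],[47,0]]
[[1,4],[3,7],[5,4],[7,10],[20,17],[23,10],[24,15],[36,11],[43,12],[47,0]]
[[1,4],[3,7],[5,4],[7,10],[20,17],[23,10],[24,15],[36,11],[43,12],[47,0]]
[[1,4],[3,7],[5,4],[7,10],[20,17],[23,10],[24,15],[36,11],[43,12],[47,0]]
[[1,4],[3,7],[5,4],[7,10],[20,17],[23,10],[24,15],[43,12],[47,0]]
[[1,4],[3,7],[5,4],[7,10],[10,20],[20,17],[23,10],[24,15],[43,12],[47,0]]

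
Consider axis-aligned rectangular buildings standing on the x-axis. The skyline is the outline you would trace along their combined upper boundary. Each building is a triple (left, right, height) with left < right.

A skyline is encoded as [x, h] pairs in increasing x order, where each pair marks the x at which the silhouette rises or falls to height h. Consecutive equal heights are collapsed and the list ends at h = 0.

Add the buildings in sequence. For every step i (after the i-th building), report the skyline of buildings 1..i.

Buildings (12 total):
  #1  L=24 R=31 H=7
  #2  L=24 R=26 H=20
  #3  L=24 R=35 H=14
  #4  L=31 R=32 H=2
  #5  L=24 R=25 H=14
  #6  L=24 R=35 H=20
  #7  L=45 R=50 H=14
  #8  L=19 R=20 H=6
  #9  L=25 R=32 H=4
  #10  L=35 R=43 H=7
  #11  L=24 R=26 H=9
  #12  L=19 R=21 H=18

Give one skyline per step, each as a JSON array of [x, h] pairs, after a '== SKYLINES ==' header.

== SKYLINES ==
[[24,7],[31,0]]
[[24,20],[26,7],[31,0]]
[[24,20],[26,14],[35,0]]
[[24,20],[26,14],[35,0]]
[[24,20],[26,14],[35,0]]
[[24,20],[35,0]]
[[24,20],[35,0],[45,14],[50,0]]
[[19,6],[20,0],[24,20],[35,0],[45,14],[50,0]]
[[19,6],[20,0],[24,20],[35,0],[45,14],[50,0]]
[[19,6],[20,0],[24,20],[35,7],[43,0],[45,14],[50,0]]
[[19,6],[20,0],[24,20],[35,7],[43,0],[45,14],[50,0]]
[[19,18],[21,0],[24,20],[35,7],[43,0],[45,14],[50,0]]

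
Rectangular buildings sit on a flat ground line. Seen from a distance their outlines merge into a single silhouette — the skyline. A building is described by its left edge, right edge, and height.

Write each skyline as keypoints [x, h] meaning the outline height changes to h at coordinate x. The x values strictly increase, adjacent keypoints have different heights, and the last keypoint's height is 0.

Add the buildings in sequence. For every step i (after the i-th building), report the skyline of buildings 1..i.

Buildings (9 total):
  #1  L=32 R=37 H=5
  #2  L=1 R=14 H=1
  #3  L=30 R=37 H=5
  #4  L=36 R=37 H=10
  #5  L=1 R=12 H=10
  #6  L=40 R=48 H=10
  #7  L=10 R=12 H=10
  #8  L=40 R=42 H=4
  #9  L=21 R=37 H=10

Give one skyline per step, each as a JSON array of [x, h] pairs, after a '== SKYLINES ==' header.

== SKYLINES ==
[[32,5],[37,0]]
[[1,1],[14,0],[32,5],[37,0]]
[[1,1],[14,0],[30,5],[37,0]]
[[1,1],[14,0],[30,5],[36,10],[37,0]]
[[1,10],[12,1],[14,0],[30,5],[36,10],[37,0]]
[[1,10],[12,1],[14,0],[30,5],[36,10],[37,0],[40,10],[48,0]]
[[1,10],[12,1],[14,0],[30,5],[36,10],[37,0],[40,10],[48,0]]
[[1,10],[12,1],[14,0],[30,5],[36,10],[37,0],[40,10],[48,0]]
[[1,10],[12,1],[14,0],[21,10],[37,0],[40,10],[48,0]]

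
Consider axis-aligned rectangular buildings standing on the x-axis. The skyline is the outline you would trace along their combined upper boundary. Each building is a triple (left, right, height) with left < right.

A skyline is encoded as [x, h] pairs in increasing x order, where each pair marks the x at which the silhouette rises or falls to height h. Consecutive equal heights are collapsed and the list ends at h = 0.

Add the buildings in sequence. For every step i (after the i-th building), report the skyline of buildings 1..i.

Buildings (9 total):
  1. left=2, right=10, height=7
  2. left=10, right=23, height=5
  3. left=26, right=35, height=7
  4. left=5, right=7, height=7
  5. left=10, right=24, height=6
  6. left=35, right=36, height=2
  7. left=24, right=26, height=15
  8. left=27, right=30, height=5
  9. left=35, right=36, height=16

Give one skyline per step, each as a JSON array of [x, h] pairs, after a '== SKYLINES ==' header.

== SKYLINES ==
[[2,7],[10,0]]
[[2,7],[10,5],[23,0]]
[[2,7],[10,5],[23,0],[26,7],[35,0]]
[[2,7],[10,5],[23,0],[26,7],[35,0]]
[[2,7],[10,6],[24,0],[26,7],[35,0]]
[[2,7],[10,6],[24,0],[26,7],[35,2],[36,0]]
[[2,7],[10,6],[24,15],[26,7],[35,2],[36,0]]
[[2,7],[10,6],[24,15],[26,7],[35,2],[36,0]]
[[2,7],[10,6],[24,15],[26,7],[35,16],[36,0]]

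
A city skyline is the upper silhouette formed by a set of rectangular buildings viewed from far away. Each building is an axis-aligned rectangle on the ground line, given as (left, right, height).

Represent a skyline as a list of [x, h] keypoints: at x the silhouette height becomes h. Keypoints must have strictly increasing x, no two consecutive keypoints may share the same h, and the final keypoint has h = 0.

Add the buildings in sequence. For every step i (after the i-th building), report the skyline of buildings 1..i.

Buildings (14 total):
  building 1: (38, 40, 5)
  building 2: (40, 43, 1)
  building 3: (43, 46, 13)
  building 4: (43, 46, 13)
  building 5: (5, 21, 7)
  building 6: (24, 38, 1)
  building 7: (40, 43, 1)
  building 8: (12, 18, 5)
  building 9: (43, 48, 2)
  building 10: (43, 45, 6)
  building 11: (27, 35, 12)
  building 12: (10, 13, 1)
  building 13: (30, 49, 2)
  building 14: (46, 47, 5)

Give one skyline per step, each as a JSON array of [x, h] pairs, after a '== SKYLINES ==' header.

== SKYLINES ==
[[38,5],[40,0]]
[[38,5],[40,1],[43,0]]
[[38,5],[40,1],[43,13],[46,0]]
[[38,5],[40,1],[43,13],[46,0]]
[[5,7],[21,0],[38,5],[40,1],[43,13],[46,0]]
[[5,7],[21,0],[24,1],[38,5],[40,1],[43,13],[46,0]]
[[5,7],[21,0],[24,1],[38,5],[40,1],[43,13],[46,0]]
[[5,7],[21,0],[24,1],[38,5],[40,1],[43,13],[46,0]]
[[5,7],[21,0],[24,1],[38,5],[40,1],[43,13],[46,2],[48,0]]
[[5,7],[21,0],[24,1],[38,5],[40,1],[43,13],[46,2],[48,0]]
[[5,7],[21,0],[24,1],[27,12],[35,1],[38,5],[40,1],[43,13],[46,2],[48,0]]
[[5,7],[21,0],[24,1],[27,12],[35,1],[38,5],[40,1],[43,13],[46,2],[48,0]]
[[5,7],[21,0],[24,1],[27,12],[35,2],[38,5],[40,2],[43,13],[46,2],[49,0]]
[[5,7],[21,0],[24,1],[27,12],[35,2],[38,5],[40,2],[43,13],[46,5],[47,2],[49,0]]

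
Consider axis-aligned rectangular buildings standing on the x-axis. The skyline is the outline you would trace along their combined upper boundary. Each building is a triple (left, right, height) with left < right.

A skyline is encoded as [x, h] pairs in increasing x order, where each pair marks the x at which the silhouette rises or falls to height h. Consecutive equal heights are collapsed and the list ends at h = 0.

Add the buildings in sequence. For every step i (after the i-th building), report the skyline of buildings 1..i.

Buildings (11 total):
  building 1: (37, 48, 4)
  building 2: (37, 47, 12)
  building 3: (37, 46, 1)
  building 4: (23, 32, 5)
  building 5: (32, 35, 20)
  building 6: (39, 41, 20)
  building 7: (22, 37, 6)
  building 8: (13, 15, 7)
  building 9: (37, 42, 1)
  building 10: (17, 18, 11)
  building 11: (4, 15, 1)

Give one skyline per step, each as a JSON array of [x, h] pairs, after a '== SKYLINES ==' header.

== SKYLINES ==
[[37,4],[48,0]]
[[37,12],[47,4],[48,0]]
[[37,12],[47,4],[48,0]]
[[23,5],[32,0],[37,12],[47,4],[48,0]]
[[23,5],[32,20],[35,0],[37,12],[47,4],[48,0]]
[[23,5],[32,20],[35,0],[37,12],[39,20],[41,12],[47,4],[48,0]]
[[22,6],[32,20],[35,6],[37,12],[39,20],[41,12],[47,4],[48,0]]
[[13,7],[15,0],[22,6],[32,20],[35,6],[37,12],[39,20],[41,12],[47,4],[48,0]]
[[13,7],[15,0],[22,6],[32,20],[35,6],[37,12],[39,20],[41,12],[47,4],[48,0]]
[[13,7],[15,0],[17,11],[18,0],[22,6],[32,20],[35,6],[37,12],[39,20],[41,12],[47,4],[48,0]]
[[4,1],[13,7],[15,0],[17,11],[18,0],[22,6],[32,20],[35,6],[37,12],[39,20],[41,12],[47,4],[48,0]]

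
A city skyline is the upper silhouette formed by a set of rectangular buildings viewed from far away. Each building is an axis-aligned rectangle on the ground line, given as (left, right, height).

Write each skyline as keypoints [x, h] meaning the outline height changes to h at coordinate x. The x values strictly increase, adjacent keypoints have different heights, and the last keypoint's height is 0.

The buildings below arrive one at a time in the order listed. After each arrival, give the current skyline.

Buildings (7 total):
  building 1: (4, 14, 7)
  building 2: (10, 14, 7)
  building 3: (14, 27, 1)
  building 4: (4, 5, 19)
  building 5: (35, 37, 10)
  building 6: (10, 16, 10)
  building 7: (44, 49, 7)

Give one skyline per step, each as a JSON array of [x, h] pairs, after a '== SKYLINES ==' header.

== SKYLINES ==
[[4,7],[14,0]]
[[4,7],[14,0]]
[[4,7],[14,1],[27,0]]
[[4,19],[5,7],[14,1],[27,0]]
[[4,19],[5,7],[14,1],[27,0],[35,10],[37,0]]
[[4,19],[5,7],[10,10],[16,1],[27,0],[35,10],[37,0]]
[[4,19],[5,7],[10,10],[16,1],[27,0],[35,10],[37,0],[44,7],[49,0]]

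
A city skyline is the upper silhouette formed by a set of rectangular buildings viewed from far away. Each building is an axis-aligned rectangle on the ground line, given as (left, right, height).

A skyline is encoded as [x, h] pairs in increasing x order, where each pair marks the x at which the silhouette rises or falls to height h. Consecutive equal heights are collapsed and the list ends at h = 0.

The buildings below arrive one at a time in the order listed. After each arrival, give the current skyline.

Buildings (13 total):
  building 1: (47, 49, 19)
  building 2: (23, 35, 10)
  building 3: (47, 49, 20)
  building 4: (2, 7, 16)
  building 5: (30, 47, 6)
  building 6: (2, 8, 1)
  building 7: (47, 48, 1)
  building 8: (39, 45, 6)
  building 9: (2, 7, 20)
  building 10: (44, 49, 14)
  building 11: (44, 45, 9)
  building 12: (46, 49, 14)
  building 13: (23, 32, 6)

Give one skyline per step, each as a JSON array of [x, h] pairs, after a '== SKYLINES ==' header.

== SKYLINES ==
[[47,19],[49,0]]
[[23,10],[35,0],[47,19],[49,0]]
[[23,10],[35,0],[47,20],[49,0]]
[[2,16],[7,0],[23,10],[35,0],[47,20],[49,0]]
[[2,16],[7,0],[23,10],[35,6],[47,20],[49,0]]
[[2,16],[7,1],[8,0],[23,10],[35,6],[47,20],[49,0]]
[[2,16],[7,1],[8,0],[23,10],[35,6],[47,20],[49,0]]
[[2,16],[7,1],[8,0],[23,10],[35,6],[47,20],[49,0]]
[[2,20],[7,1],[8,0],[23,10],[35,6],[47,20],[49,0]]
[[2,20],[7,1],[8,0],[23,10],[35,6],[44,14],[47,20],[49,0]]
[[2,20],[7,1],[8,0],[23,10],[35,6],[44,14],[47,20],[49,0]]
[[2,20],[7,1],[8,0],[23,10],[35,6],[44,14],[47,20],[49,0]]
[[2,20],[7,1],[8,0],[23,10],[35,6],[44,14],[47,20],[49,0]]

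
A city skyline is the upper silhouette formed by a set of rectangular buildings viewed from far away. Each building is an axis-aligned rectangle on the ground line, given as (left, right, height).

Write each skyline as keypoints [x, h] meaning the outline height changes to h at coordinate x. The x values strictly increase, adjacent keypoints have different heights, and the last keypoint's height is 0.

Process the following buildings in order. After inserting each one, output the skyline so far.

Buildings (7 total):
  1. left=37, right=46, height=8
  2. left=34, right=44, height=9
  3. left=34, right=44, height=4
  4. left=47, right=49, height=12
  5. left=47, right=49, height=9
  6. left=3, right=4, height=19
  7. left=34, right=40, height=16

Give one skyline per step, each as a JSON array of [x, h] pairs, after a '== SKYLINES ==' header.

== SKYLINES ==
[[37,8],[46,0]]
[[34,9],[44,8],[46,0]]
[[34,9],[44,8],[46,0]]
[[34,9],[44,8],[46,0],[47,12],[49,0]]
[[34,9],[44,8],[46,0],[47,12],[49,0]]
[[3,19],[4,0],[34,9],[44,8],[46,0],[47,12],[49,0]]
[[3,19],[4,0],[34,16],[40,9],[44,8],[46,0],[47,12],[49,0]]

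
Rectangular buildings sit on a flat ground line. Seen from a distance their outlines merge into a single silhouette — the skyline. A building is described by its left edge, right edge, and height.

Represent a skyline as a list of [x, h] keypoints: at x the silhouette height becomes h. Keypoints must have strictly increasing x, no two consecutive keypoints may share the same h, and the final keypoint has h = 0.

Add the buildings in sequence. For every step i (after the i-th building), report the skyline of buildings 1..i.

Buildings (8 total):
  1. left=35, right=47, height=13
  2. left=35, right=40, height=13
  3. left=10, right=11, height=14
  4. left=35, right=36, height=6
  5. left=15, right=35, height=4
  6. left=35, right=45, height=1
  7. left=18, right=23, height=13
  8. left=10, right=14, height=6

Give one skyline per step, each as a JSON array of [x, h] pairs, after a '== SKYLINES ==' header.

== SKYLINES ==
[[35,13],[47,0]]
[[35,13],[47,0]]
[[10,14],[11,0],[35,13],[47,0]]
[[10,14],[11,0],[35,13],[47,0]]
[[10,14],[11,0],[15,4],[35,13],[47,0]]
[[10,14],[11,0],[15,4],[35,13],[47,0]]
[[10,14],[11,0],[15,4],[18,13],[23,4],[35,13],[47,0]]
[[10,14],[11,6],[14,0],[15,4],[18,13],[23,4],[35,13],[47,0]]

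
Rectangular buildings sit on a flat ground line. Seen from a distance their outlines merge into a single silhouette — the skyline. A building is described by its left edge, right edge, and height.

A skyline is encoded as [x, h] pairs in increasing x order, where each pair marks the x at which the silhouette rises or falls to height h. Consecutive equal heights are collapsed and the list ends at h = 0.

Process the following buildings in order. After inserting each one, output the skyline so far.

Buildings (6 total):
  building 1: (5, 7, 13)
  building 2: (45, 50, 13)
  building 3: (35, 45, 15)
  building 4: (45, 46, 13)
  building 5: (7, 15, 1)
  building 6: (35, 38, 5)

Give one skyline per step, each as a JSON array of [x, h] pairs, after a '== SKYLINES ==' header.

== SKYLINES ==
[[5,13],[7,0]]
[[5,13],[7,0],[45,13],[50,0]]
[[5,13],[7,0],[35,15],[45,13],[50,0]]
[[5,13],[7,0],[35,15],[45,13],[50,0]]
[[5,13],[7,1],[15,0],[35,15],[45,13],[50,0]]
[[5,13],[7,1],[15,0],[35,15],[45,13],[50,0]]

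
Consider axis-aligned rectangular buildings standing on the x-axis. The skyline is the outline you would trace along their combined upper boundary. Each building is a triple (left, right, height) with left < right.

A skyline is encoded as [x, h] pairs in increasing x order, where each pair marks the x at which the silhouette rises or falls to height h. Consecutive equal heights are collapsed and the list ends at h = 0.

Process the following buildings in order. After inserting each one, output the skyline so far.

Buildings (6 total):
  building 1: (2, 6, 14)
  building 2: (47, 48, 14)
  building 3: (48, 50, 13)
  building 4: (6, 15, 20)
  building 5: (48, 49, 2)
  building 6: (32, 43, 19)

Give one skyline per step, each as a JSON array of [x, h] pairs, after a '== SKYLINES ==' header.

== SKYLINES ==
[[2,14],[6,0]]
[[2,14],[6,0],[47,14],[48,0]]
[[2,14],[6,0],[47,14],[48,13],[50,0]]
[[2,14],[6,20],[15,0],[47,14],[48,13],[50,0]]
[[2,14],[6,20],[15,0],[47,14],[48,13],[50,0]]
[[2,14],[6,20],[15,0],[32,19],[43,0],[47,14],[48,13],[50,0]]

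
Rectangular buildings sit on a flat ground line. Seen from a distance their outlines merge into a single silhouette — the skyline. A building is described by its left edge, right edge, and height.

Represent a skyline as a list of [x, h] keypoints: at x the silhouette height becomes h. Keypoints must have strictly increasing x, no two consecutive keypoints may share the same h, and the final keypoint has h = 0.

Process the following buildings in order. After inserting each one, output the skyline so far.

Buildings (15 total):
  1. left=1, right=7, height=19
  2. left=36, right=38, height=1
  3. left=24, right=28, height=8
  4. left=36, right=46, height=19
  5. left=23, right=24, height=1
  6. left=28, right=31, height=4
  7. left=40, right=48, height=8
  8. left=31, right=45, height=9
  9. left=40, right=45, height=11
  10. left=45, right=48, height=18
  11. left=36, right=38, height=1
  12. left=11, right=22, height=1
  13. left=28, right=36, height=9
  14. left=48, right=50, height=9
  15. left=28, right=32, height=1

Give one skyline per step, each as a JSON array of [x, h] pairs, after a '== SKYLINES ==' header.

== SKYLINES ==
[[1,19],[7,0]]
[[1,19],[7,0],[36,1],[38,0]]
[[1,19],[7,0],[24,8],[28,0],[36,1],[38,0]]
[[1,19],[7,0],[24,8],[28,0],[36,19],[46,0]]
[[1,19],[7,0],[23,1],[24,8],[28,0],[36,19],[46,0]]
[[1,19],[7,0],[23,1],[24,8],[28,4],[31,0],[36,19],[46,0]]
[[1,19],[7,0],[23,1],[24,8],[28,4],[31,0],[36,19],[46,8],[48,0]]
[[1,19],[7,0],[23,1],[24,8],[28,4],[31,9],[36,19],[46,8],[48,0]]
[[1,19],[7,0],[23,1],[24,8],[28,4],[31,9],[36,19],[46,8],[48,0]]
[[1,19],[7,0],[23,1],[24,8],[28,4],[31,9],[36,19],[46,18],[48,0]]
[[1,19],[7,0],[23,1],[24,8],[28,4],[31,9],[36,19],[46,18],[48,0]]
[[1,19],[7,0],[11,1],[22,0],[23,1],[24,8],[28,4],[31,9],[36,19],[46,18],[48,0]]
[[1,19],[7,0],[11,1],[22,0],[23,1],[24,8],[28,9],[36,19],[46,18],[48,0]]
[[1,19],[7,0],[11,1],[22,0],[23,1],[24,8],[28,9],[36,19],[46,18],[48,9],[50,0]]
[[1,19],[7,0],[11,1],[22,0],[23,1],[24,8],[28,9],[36,19],[46,18],[48,9],[50,0]]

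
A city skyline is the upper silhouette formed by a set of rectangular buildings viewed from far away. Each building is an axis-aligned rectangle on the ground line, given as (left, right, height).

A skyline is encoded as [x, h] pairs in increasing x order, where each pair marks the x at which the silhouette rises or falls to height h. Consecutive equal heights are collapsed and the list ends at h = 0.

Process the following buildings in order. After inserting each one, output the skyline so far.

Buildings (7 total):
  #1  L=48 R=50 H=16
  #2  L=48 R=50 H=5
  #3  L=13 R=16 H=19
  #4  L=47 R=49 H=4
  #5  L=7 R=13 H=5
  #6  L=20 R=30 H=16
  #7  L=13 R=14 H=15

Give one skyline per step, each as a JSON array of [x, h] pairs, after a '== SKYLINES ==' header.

== SKYLINES ==
[[48,16],[50,0]]
[[48,16],[50,0]]
[[13,19],[16,0],[48,16],[50,0]]
[[13,19],[16,0],[47,4],[48,16],[50,0]]
[[7,5],[13,19],[16,0],[47,4],[48,16],[50,0]]
[[7,5],[13,19],[16,0],[20,16],[30,0],[47,4],[48,16],[50,0]]
[[7,5],[13,19],[16,0],[20,16],[30,0],[47,4],[48,16],[50,0]]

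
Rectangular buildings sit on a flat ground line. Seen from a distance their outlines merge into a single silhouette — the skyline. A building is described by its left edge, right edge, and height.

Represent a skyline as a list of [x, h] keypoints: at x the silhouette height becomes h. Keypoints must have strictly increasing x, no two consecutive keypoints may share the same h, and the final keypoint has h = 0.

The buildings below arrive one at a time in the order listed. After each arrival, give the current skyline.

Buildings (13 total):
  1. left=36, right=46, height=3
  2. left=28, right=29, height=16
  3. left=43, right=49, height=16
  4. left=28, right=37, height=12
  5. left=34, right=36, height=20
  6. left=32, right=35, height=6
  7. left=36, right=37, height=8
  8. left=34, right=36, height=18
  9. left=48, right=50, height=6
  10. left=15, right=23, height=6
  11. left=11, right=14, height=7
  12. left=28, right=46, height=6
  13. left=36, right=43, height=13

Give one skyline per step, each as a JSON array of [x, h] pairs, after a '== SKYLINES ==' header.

== SKYLINES ==
[[36,3],[46,0]]
[[28,16],[29,0],[36,3],[46,0]]
[[28,16],[29,0],[36,3],[43,16],[49,0]]
[[28,16],[29,12],[37,3],[43,16],[49,0]]
[[28,16],[29,12],[34,20],[36,12],[37,3],[43,16],[49,0]]
[[28,16],[29,12],[34,20],[36,12],[37,3],[43,16],[49,0]]
[[28,16],[29,12],[34,20],[36,12],[37,3],[43,16],[49,0]]
[[28,16],[29,12],[34,20],[36,12],[37,3],[43,16],[49,0]]
[[28,16],[29,12],[34,20],[36,12],[37,3],[43,16],[49,6],[50,0]]
[[15,6],[23,0],[28,16],[29,12],[34,20],[36,12],[37,3],[43,16],[49,6],[50,0]]
[[11,7],[14,0],[15,6],[23,0],[28,16],[29,12],[34,20],[36,12],[37,3],[43,16],[49,6],[50,0]]
[[11,7],[14,0],[15,6],[23,0],[28,16],[29,12],[34,20],[36,12],[37,6],[43,16],[49,6],[50,0]]
[[11,7],[14,0],[15,6],[23,0],[28,16],[29,12],[34,20],[36,13],[43,16],[49,6],[50,0]]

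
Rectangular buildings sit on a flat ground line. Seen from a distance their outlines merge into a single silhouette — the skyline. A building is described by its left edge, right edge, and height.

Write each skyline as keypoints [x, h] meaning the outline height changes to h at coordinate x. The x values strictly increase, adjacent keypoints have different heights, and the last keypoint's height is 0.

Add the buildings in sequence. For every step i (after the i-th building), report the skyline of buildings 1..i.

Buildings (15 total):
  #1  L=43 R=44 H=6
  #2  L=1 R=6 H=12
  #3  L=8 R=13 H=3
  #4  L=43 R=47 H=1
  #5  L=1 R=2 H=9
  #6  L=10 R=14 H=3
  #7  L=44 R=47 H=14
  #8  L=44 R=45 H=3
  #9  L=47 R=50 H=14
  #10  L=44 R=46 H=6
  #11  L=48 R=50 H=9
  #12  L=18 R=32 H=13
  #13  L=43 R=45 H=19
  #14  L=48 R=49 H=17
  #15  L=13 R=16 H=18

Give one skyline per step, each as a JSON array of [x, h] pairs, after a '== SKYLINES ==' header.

== SKYLINES ==
[[43,6],[44,0]]
[[1,12],[6,0],[43,6],[44,0]]
[[1,12],[6,0],[8,3],[13,0],[43,6],[44,0]]
[[1,12],[6,0],[8,3],[13,0],[43,6],[44,1],[47,0]]
[[1,12],[6,0],[8,3],[13,0],[43,6],[44,1],[47,0]]
[[1,12],[6,0],[8,3],[14,0],[43,6],[44,1],[47,0]]
[[1,12],[6,0],[8,3],[14,0],[43,6],[44,14],[47,0]]
[[1,12],[6,0],[8,3],[14,0],[43,6],[44,14],[47,0]]
[[1,12],[6,0],[8,3],[14,0],[43,6],[44,14],[50,0]]
[[1,12],[6,0],[8,3],[14,0],[43,6],[44,14],[50,0]]
[[1,12],[6,0],[8,3],[14,0],[43,6],[44,14],[50,0]]
[[1,12],[6,0],[8,3],[14,0],[18,13],[32,0],[43,6],[44,14],[50,0]]
[[1,12],[6,0],[8,3],[14,0],[18,13],[32,0],[43,19],[45,14],[50,0]]
[[1,12],[6,0],[8,3],[14,0],[18,13],[32,0],[43,19],[45,14],[48,17],[49,14],[50,0]]
[[1,12],[6,0],[8,3],[13,18],[16,0],[18,13],[32,0],[43,19],[45,14],[48,17],[49,14],[50,0]]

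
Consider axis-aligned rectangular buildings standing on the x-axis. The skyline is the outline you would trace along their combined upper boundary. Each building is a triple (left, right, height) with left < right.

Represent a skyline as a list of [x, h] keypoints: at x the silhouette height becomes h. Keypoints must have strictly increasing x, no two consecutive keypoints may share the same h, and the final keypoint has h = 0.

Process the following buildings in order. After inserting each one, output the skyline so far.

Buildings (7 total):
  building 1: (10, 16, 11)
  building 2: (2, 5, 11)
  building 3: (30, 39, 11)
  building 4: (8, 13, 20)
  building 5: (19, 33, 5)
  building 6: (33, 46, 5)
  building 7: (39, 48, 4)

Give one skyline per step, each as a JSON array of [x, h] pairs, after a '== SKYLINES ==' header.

== SKYLINES ==
[[10,11],[16,0]]
[[2,11],[5,0],[10,11],[16,0]]
[[2,11],[5,0],[10,11],[16,0],[30,11],[39,0]]
[[2,11],[5,0],[8,20],[13,11],[16,0],[30,11],[39,0]]
[[2,11],[5,0],[8,20],[13,11],[16,0],[19,5],[30,11],[39,0]]
[[2,11],[5,0],[8,20],[13,11],[16,0],[19,5],[30,11],[39,5],[46,0]]
[[2,11],[5,0],[8,20],[13,11],[16,0],[19,5],[30,11],[39,5],[46,4],[48,0]]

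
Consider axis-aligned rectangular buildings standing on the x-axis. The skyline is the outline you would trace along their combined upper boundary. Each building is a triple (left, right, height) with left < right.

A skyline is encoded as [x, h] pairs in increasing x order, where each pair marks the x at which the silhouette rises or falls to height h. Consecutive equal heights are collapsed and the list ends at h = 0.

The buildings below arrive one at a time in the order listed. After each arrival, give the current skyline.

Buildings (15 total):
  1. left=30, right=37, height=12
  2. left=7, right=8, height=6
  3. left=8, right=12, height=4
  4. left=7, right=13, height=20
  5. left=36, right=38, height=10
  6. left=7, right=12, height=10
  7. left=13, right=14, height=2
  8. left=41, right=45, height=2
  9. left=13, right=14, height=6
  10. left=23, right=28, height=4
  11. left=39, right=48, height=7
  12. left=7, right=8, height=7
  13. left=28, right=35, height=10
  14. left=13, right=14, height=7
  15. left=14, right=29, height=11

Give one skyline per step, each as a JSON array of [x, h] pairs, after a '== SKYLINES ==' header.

== SKYLINES ==
[[30,12],[37,0]]
[[7,6],[8,0],[30,12],[37,0]]
[[7,6],[8,4],[12,0],[30,12],[37,0]]
[[7,20],[13,0],[30,12],[37,0]]
[[7,20],[13,0],[30,12],[37,10],[38,0]]
[[7,20],[13,0],[30,12],[37,10],[38,0]]
[[7,20],[13,2],[14,0],[30,12],[37,10],[38,0]]
[[7,20],[13,2],[14,0],[30,12],[37,10],[38,0],[41,2],[45,0]]
[[7,20],[13,6],[14,0],[30,12],[37,10],[38,0],[41,2],[45,0]]
[[7,20],[13,6],[14,0],[23,4],[28,0],[30,12],[37,10],[38,0],[41,2],[45,0]]
[[7,20],[13,6],[14,0],[23,4],[28,0],[30,12],[37,10],[38,0],[39,7],[48,0]]
[[7,20],[13,6],[14,0],[23,4],[28,0],[30,12],[37,10],[38,0],[39,7],[48,0]]
[[7,20],[13,6],[14,0],[23,4],[28,10],[30,12],[37,10],[38,0],[39,7],[48,0]]
[[7,20],[13,7],[14,0],[23,4],[28,10],[30,12],[37,10],[38,0],[39,7],[48,0]]
[[7,20],[13,7],[14,11],[29,10],[30,12],[37,10],[38,0],[39,7],[48,0]]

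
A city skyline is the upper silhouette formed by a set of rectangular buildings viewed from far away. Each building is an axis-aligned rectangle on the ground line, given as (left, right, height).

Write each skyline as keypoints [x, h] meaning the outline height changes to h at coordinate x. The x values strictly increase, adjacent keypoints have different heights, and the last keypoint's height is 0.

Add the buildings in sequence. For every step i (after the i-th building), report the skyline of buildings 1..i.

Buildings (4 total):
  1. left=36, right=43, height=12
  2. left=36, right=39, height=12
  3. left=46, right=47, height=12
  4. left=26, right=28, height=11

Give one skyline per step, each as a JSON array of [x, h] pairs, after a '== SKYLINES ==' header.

== SKYLINES ==
[[36,12],[43,0]]
[[36,12],[43,0]]
[[36,12],[43,0],[46,12],[47,0]]
[[26,11],[28,0],[36,12],[43,0],[46,12],[47,0]]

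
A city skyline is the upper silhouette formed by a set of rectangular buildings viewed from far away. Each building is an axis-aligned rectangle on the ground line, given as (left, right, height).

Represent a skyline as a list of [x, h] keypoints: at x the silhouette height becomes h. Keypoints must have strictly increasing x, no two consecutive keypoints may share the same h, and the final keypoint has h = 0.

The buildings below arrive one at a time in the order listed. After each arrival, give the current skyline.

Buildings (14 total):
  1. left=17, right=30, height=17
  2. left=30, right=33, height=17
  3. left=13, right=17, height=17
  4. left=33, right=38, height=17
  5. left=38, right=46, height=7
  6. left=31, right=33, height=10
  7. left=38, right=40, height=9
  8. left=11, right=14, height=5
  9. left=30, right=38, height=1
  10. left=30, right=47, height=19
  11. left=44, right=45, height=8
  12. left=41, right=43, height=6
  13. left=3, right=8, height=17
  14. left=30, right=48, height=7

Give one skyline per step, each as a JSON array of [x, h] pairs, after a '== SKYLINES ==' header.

== SKYLINES ==
[[17,17],[30,0]]
[[17,17],[33,0]]
[[13,17],[33,0]]
[[13,17],[38,0]]
[[13,17],[38,7],[46,0]]
[[13,17],[38,7],[46,0]]
[[13,17],[38,9],[40,7],[46,0]]
[[11,5],[13,17],[38,9],[40,7],[46,0]]
[[11,5],[13,17],[38,9],[40,7],[46,0]]
[[11,5],[13,17],[30,19],[47,0]]
[[11,5],[13,17],[30,19],[47,0]]
[[11,5],[13,17],[30,19],[47,0]]
[[3,17],[8,0],[11,5],[13,17],[30,19],[47,0]]
[[3,17],[8,0],[11,5],[13,17],[30,19],[47,7],[48,0]]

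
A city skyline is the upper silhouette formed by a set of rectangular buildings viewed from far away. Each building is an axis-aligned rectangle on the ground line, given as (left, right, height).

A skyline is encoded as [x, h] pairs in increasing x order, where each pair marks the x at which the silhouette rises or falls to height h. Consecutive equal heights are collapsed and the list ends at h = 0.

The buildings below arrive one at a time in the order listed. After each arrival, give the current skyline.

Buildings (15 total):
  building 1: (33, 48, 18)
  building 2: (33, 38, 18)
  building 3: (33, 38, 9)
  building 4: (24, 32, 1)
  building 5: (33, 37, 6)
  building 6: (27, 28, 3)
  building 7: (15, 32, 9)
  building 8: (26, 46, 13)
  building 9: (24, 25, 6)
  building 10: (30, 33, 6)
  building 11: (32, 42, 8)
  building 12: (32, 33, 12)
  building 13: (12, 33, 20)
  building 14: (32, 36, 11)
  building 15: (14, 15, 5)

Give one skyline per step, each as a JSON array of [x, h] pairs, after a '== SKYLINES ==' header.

== SKYLINES ==
[[33,18],[48,0]]
[[33,18],[48,0]]
[[33,18],[48,0]]
[[24,1],[32,0],[33,18],[48,0]]
[[24,1],[32,0],[33,18],[48,0]]
[[24,1],[27,3],[28,1],[32,0],[33,18],[48,0]]
[[15,9],[32,0],[33,18],[48,0]]
[[15,9],[26,13],[33,18],[48,0]]
[[15,9],[26,13],[33,18],[48,0]]
[[15,9],[26,13],[33,18],[48,0]]
[[15,9],[26,13],[33,18],[48,0]]
[[15,9],[26,13],[33,18],[48,0]]
[[12,20],[33,18],[48,0]]
[[12,20],[33,18],[48,0]]
[[12,20],[33,18],[48,0]]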